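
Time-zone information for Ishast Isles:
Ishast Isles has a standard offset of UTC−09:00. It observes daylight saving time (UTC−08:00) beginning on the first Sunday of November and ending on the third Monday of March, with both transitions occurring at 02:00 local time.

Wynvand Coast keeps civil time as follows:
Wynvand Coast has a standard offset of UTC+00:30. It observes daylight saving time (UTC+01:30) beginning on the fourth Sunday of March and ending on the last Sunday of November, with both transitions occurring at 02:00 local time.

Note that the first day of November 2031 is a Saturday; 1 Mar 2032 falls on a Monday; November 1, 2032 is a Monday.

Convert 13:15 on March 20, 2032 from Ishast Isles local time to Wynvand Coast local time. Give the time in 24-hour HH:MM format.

1 November 2031 is a Saturday, so the first Sunday is November 2.
1 March 2032 is a Monday, so the first Monday is March 1 and the third is March 15.
March 20, 2032 is outside the daylight-saving period (2 November 2031 – 15 March 2032), so Ishast Isles is on standard time, UTC−09:00.
13:15 Ishast Isles + 9h = 22:15 UTC.
1 March 2032 is a Monday, so the first Sunday is March 7 and the fourth is March 28.
1 November 2032 is a Monday, so Sundays fall on 7, 14, 21, 28; the last is November 28.
At the standard offset (UTC+00:30), 22:15 UTC + 0h30m = 22:45 Wynvand Coast standard time.
The standard-time date in Wynvand Coast, March 20, 2032, does not fall between 28 March and 28 November, so daylight saving is not in effect and Wynvand Coast is at UTC+00:30.
22:15 UTC + 0h30m = 22:45 Wynvand Coast.

22:45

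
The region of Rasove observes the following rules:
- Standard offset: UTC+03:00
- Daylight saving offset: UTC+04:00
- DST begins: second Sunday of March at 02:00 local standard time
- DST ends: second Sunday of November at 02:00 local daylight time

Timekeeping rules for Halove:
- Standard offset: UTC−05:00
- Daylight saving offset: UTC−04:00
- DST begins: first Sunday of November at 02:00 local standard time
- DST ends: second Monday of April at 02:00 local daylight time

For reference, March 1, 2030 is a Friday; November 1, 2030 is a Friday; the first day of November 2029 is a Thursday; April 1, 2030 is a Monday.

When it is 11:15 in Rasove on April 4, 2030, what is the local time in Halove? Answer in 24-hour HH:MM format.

03:15

1 March 2030 is a Friday, so the first Sunday is March 3 and the second is March 10.
1 November 2030 is a Friday, so the first Sunday is November 3 and the second is November 10.
Daylight saving runs 10 March – 10 November; April 4, 2030 is inside that window, so Rasove is at UTC+04:00.
11:15 Rasove − 4h = 07:15 UTC.
1 November 2029 is a Thursday, so the first Sunday is November 4.
1 April 2030 is a Monday, so the first Monday is April 1 and the second is April 8.
At the standard offset (UTC−05:00), 07:15 UTC − 5h = 02:15 Halove standard time.
The standard-time date in Halove, April 4, 2030, lies within the daylight-saving period (4 November 2029 – 8 April 2030), so Halove is on daylight time, UTC−04:00.
07:15 UTC − 4h = 03:15 Halove.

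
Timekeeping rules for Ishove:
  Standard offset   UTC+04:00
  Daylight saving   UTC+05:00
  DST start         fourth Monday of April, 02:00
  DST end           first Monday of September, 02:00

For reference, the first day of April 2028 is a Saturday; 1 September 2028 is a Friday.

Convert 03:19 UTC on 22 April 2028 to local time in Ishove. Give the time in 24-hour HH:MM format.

1 April 2028 is a Saturday, so the first Monday is April 3 and the fourth is April 24.
1 September 2028 is a Friday, so the first Monday is September 4.
At the standard offset (UTC+04:00), 03:19 UTC + 4h = 07:19 Ishove standard time.
Daylight saving runs 24 April – 4 September; the standard-time date in Ishove, 22 April 2028, is outside that window, so Ishove is on standard time at UTC+04:00.
03:19 UTC + 4h = 07:19 local.

07:19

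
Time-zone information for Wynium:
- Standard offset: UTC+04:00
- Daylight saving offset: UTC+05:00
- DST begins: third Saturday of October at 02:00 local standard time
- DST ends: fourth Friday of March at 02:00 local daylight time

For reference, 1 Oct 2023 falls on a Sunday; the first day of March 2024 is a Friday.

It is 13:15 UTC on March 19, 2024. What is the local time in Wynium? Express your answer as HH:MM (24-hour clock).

18:15

1 October 2023 is a Sunday, so the first Saturday is October 7 and the third is October 21.
1 March 2024 is a Friday, so the first Friday is March 1 and the fourth is March 22.
At the standard offset (UTC+04:00), 13:15 UTC + 4h = 17:15 Wynium standard time.
The standard-time date in Wynium, March 19, 2024, falls between 21 October 2023 and 22 March 2024, so daylight saving is in effect and Wynium is at UTC+05:00.
13:15 UTC + 5h = 18:15 local.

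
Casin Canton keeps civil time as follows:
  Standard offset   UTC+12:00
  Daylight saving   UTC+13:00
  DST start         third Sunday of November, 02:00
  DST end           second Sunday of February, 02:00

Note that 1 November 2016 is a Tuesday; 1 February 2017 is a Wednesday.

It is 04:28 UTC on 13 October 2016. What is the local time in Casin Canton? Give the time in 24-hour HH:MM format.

1 November 2016 is a Tuesday, so the first Sunday is November 6 and the third is November 20.
1 February 2017 is a Wednesday, so the first Sunday is February 5 and the second is February 12.
At the standard offset (UTC+12:00), 04:28 UTC + 12h = 16:28 Casin Canton standard time.
Daylight saving runs 20 November 2016 – 12 February 2017; the standard-time date in Casin Canton, 13 October 2016, is outside that window, so Casin Canton is on standard time at UTC+12:00.
04:28 UTC + 12h = 16:28 local.

16:28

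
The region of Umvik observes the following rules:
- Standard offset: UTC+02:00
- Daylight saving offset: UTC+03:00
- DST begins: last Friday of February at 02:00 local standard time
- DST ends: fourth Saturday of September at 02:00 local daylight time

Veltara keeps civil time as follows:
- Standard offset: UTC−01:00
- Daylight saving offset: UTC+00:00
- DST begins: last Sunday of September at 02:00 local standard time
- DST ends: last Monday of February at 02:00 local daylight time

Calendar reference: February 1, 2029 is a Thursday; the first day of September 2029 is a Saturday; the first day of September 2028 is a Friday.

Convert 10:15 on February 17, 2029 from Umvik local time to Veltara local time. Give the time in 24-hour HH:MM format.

1 February 2029 is a Thursday, so Fridays fall on 2, 9, 16, 23; the last is February 23.
1 September 2029 is a Saturday, so the first Saturday is September 1 and the fourth is September 22.
February 17, 2029 is outside the daylight-saving period (23 February – 22 September), so Umvik is on standard time, UTC+02:00.
10:15 Umvik − 2h = 08:15 UTC.
1 September 2028 is a Friday, so Sundays fall on 3, 10, 17, 24; the last is September 24.
1 February 2029 is a Thursday, so Mondays fall on 5, 12, 19, 26; the last is February 26.
At the standard offset (UTC−01:00), 08:15 UTC − 1h = 07:15 Veltara standard time.
The standard-time date in Veltara, February 17, 2029, falls between 24 September 2028 and 26 February 2029, so daylight saving is in effect and Veltara is at UTC+00:00.
08:15 UTC + 0h = 08:15 Veltara.

08:15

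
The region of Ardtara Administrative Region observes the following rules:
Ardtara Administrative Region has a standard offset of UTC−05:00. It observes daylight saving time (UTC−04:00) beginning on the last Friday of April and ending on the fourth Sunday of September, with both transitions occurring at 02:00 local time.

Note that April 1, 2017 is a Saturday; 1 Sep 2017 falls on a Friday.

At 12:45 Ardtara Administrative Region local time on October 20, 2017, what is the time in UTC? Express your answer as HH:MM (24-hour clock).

1 April 2017 is a Saturday, so Fridays fall on 7, 14, 21, 28; the last is April 28.
1 September 2017 is a Friday, so the first Sunday is September 3 and the fourth is September 24.
Daylight saving runs 28 April – 24 September; October 20, 2017 is outside that window, so Ardtara Administrative Region is on standard time at UTC−05:00.
12:45 local + 5h = 17:45 UTC.

17:45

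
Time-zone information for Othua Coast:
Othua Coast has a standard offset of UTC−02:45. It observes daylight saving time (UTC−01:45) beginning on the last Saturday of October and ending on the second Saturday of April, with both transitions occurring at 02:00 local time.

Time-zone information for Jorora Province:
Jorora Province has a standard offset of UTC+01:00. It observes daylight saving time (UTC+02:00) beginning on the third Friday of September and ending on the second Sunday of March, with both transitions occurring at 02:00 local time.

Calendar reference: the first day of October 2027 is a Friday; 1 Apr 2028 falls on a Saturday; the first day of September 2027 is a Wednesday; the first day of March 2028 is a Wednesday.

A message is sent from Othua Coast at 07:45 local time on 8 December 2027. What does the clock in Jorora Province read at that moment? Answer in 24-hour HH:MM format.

1 October 2027 is a Friday, so Saturdays fall on 2, 9, 16, 23, 30; the last is October 30.
1 April 2028 is a Saturday, so the first Saturday is April 1 and the second is April 8.
8 December 2027 lies within the daylight-saving period (30 October 2027 – 8 April 2028), so Othua Coast is on daylight time, UTC−01:45.
07:45 Othua Coast + 1h45m = 09:30 UTC.
1 September 2027 is a Wednesday, so the first Friday is September 3 and the third is September 17.
1 March 2028 is a Wednesday, so the first Sunday is March 5 and the second is March 12.
At the standard offset (UTC+01:00), 09:30 UTC + 1h = 10:30 Jorora Province standard time.
The standard-time date in Jorora Province, 8 December 2027, falls between 17 September 2027 and 12 March 2028, so daylight saving is in effect and Jorora Province is at UTC+02:00.
09:30 UTC + 2h = 11:30 Jorora Province.

11:30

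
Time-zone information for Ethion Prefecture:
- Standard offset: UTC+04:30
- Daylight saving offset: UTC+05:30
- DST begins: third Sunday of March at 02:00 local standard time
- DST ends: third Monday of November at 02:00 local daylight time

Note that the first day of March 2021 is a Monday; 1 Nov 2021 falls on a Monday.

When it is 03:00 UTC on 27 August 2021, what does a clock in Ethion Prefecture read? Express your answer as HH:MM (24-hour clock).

1 March 2021 is a Monday, so the first Sunday is March 7 and the third is March 21.
1 November 2021 is a Monday, so the first Monday is November 1 and the third is November 15.
At the standard offset (UTC+04:30), 03:00 UTC + 4h30m = 07:30 Ethion Prefecture standard time.
The standard-time date in Ethion Prefecture, 27 August 2021, falls between 21 March and 15 November, so daylight saving is in effect and Ethion Prefecture is at UTC+05:30.
03:00 UTC + 5h30m = 08:30 local.

08:30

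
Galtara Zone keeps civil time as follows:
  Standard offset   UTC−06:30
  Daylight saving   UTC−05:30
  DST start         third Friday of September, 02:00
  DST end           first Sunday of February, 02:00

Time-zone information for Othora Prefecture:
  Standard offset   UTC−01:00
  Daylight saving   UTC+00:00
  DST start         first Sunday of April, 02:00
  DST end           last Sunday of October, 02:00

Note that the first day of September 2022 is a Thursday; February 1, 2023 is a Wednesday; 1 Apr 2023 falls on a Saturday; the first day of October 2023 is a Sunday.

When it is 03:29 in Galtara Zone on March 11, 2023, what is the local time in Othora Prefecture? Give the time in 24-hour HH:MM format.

08:59

1 September 2022 is a Thursday, so the first Friday is September 2 and the third is September 16.
1 February 2023 is a Wednesday, so the first Sunday is February 5.
March 11, 2023 is outside the daylight-saving period (16 September 2022 – 5 February 2023), so Galtara Zone is on standard time, UTC−06:30.
03:29 Galtara Zone + 6h30m = 09:59 UTC.
1 April 2023 is a Saturday, so the first Sunday is April 2.
1 October 2023 is a Sunday, so Sundays fall on 1, 8, 15, 22, 29; the last is October 29.
At the standard offset (UTC−01:00), 09:59 UTC − 1h = 08:59 Othora Prefecture standard time.
The standard-time date in Othora Prefecture, March 11, 2023, does not fall between 2 April and 29 October, so daylight saving is not in effect and Othora Prefecture is at UTC−01:00.
09:59 UTC − 1h = 08:59 Othora Prefecture.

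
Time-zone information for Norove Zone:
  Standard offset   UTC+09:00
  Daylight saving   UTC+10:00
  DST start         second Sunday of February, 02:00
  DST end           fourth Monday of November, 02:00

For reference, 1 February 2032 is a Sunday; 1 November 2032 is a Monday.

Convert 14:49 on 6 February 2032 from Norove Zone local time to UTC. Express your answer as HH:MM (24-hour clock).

1 February 2032 is a Sunday, so the first Sunday is February 1 and the second is February 8.
1 November 2032 is a Monday, so the first Monday is November 1 and the fourth is November 22.
6 February 2032 does not fall between 8 February and 22 November, so daylight saving is not in effect and Norove Zone is at UTC+09:00.
14:49 local − 9h = 05:49 UTC.

05:49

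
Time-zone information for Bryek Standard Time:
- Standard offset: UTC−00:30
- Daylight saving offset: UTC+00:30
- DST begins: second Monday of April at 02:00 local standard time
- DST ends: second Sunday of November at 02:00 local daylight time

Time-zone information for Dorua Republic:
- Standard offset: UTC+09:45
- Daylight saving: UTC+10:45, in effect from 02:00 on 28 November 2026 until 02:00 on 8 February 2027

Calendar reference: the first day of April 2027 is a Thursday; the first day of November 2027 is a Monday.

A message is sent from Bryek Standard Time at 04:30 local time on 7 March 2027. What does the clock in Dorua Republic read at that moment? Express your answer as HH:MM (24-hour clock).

1 April 2027 is a Thursday, so the first Monday is April 5 and the second is April 12.
1 November 2027 is a Monday, so the first Sunday is November 7 and the second is November 14.
7 March 2027 is outside the daylight-saving period (12 April – 14 November), so Bryek Standard Time is on standard time, UTC−00:30.
04:30 Bryek Standard Time + 0h30m = 05:00 UTC.
At the standard offset (UTC+09:45), 05:00 UTC + 9h45m = 14:45 Dorua Republic standard time.
Daylight saving runs 28 November 2026 – 8 February 2027; the standard-time date in Dorua Republic, 7 March 2027, is outside that window, so Dorua Republic is on standard time at UTC+09:45.
05:00 UTC + 9h45m = 14:45 Dorua Republic.

14:45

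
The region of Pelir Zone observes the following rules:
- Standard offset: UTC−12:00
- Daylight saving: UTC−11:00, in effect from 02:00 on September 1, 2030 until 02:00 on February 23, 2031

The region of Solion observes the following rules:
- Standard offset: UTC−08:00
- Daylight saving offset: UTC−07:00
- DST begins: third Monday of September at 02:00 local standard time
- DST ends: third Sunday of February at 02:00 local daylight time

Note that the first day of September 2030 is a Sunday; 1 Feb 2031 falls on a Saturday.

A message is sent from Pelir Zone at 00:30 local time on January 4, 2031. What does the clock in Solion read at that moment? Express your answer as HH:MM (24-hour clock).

January 4, 2031 lies within the daylight-saving period (1 September 2030 – 23 February 2031), so Pelir Zone is on daylight time, UTC−11:00.
00:30 Pelir Zone + 11h = 11:30 UTC.
1 September 2030 is a Sunday, so the first Monday is September 2 and the third is September 16.
1 February 2031 is a Saturday, so the first Sunday is February 2 and the third is February 16.
At the standard offset (UTC−08:00), 11:30 UTC − 8h = 03:30 Solion standard time.
Daylight saving runs 16 September 2030 – 16 February 2031; the standard-time date in Solion, January 4, 2031, is inside that window, so Solion is at UTC−07:00.
11:30 UTC − 7h = 04:30 Solion.

04:30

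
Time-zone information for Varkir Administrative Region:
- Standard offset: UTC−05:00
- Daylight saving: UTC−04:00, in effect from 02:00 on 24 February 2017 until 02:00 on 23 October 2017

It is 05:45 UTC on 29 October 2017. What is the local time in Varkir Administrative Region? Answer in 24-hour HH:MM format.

00:45

At the standard offset (UTC−05:00), 05:45 UTC − 5h = 00:45 Varkir Administrative Region standard time.
Daylight saving runs 24 February – 23 October; the standard-time date in Varkir Administrative Region, 29 October 2017, is outside that window, so Varkir Administrative Region is on standard time at UTC−05:00.
05:45 UTC − 5h = 00:45 local.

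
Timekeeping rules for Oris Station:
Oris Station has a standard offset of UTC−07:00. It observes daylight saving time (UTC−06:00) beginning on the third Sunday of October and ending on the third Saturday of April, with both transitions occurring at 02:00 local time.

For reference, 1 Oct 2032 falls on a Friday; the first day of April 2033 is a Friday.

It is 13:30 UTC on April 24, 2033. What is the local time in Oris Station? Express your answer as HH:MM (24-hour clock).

1 October 2032 is a Friday, so the first Sunday is October 3 and the third is October 17.
1 April 2033 is a Friday, so the first Saturday is April 2 and the third is April 16.
At the standard offset (UTC−07:00), 13:30 UTC − 7h = 06:30 Oris Station standard time.
The standard-time date in Oris Station, April 24, 2033, is outside the daylight-saving period (17 October 2032 – 16 April 2033), so Oris Station is on standard time, UTC−07:00.
13:30 UTC − 7h = 06:30 local.

06:30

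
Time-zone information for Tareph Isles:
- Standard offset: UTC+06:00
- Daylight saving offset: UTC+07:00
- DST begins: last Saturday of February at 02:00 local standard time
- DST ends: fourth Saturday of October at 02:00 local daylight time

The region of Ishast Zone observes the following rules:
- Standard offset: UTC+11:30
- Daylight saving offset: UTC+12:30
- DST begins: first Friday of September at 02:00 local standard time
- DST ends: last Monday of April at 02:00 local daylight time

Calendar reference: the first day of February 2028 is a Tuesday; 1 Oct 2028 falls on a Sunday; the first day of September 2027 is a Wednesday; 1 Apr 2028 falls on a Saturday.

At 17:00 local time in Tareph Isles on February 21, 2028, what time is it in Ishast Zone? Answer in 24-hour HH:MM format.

1 February 2028 is a Tuesday, so Saturdays fall on 5, 12, 19, 26; the last is February 26.
1 October 2028 is a Sunday, so the first Saturday is October 7 and the fourth is October 28.
Daylight saving runs 26 February – 28 October; February 21, 2028 is outside that window, so Tareph Isles is on standard time at UTC+06:00.
17:00 Tareph Isles − 6h = 11:00 UTC.
1 September 2027 is a Wednesday, so the first Friday is September 3.
1 April 2028 is a Saturday, so Mondays fall on 3, 10, 17, 24; the last is April 24.
At the standard offset (UTC+11:30), 11:00 UTC + 11h30m = 22:30 Ishast Zone standard time.
Daylight saving runs 3 September 2027 – 24 April 2028; the standard-time date in Ishast Zone, February 21, 2028, is inside that window, so Ishast Zone is at UTC+12:30.
11:00 UTC + 12h30m = 23:30 Ishast Zone.

23:30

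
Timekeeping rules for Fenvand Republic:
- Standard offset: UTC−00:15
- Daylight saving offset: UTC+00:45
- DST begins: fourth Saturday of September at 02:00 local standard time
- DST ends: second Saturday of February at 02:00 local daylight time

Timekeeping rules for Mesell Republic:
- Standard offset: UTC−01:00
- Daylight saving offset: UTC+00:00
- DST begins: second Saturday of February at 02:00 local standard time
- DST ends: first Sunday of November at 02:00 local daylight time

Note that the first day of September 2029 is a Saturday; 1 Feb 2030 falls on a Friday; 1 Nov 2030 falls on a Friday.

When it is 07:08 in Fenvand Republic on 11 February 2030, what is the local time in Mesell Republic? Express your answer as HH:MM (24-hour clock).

07:23

1 September 2029 is a Saturday, so the first Saturday is September 1 and the fourth is September 22.
1 February 2030 is a Friday, so the first Saturday is February 2 and the second is February 9.
11 February 2030 is outside the daylight-saving period (22 September 2029 – 9 February 2030), so Fenvand Republic is on standard time, UTC−00:15.
07:08 Fenvand Republic + 0h15m = 07:23 UTC.
1 February 2030 is a Friday, so the first Saturday is February 2 and the second is February 9.
1 November 2030 is a Friday, so the first Sunday is November 3.
At the standard offset (UTC−01:00), 07:23 UTC − 1h = 06:23 Mesell Republic standard time.
Daylight saving runs 9 February – 3 November; the standard-time date in Mesell Republic, 11 February 2030, is inside that window, so Mesell Republic is at UTC+00:00.
07:23 UTC + 0h = 07:23 Mesell Republic.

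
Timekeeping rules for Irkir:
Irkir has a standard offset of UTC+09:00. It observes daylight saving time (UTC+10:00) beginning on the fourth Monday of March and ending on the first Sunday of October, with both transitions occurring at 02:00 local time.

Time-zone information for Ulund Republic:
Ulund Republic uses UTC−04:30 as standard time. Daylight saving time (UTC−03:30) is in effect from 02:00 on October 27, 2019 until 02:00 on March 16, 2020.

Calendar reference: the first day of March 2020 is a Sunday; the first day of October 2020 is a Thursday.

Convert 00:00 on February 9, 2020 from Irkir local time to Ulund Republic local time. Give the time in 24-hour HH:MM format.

1 March 2020 is a Sunday, so the first Monday is March 2 and the fourth is March 23.
1 October 2020 is a Thursday, so the first Sunday is October 4.
Daylight saving runs 23 March – 4 October; February 9, 2020 is outside that window, so Irkir is on standard time at UTC+09:00.
00:00 Irkir − 9h = 15:00 UTC (rolling into the previous day, 8 February 2020).
At the standard offset (UTC−04:30), 15:00 UTC − 4h30m = 10:30 Ulund Republic standard time.
Daylight saving runs 27 October 2019 – 16 March 2020; the standard-time date in Ulund Republic, February 8, 2020, is inside that window, so Ulund Republic is at UTC−03:30.
15:00 UTC − 3h30m = 11:30 Ulund Republic.

11:30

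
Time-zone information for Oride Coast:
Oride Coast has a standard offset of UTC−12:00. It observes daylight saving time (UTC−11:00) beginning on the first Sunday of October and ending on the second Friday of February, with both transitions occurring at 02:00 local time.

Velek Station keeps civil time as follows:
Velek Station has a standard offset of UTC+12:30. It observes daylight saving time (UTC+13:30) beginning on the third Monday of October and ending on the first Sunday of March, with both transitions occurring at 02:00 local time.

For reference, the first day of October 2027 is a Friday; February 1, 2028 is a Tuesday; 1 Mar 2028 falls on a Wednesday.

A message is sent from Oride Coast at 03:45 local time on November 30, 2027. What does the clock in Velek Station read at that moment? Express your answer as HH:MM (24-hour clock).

04:15

1 October 2027 is a Friday, so the first Sunday is October 3.
1 February 2028 is a Tuesday, so the first Friday is February 4 and the second is February 11.
Daylight saving runs 3 October 2027 – 11 February 2028; November 30, 2027 is inside that window, so Oride Coast is at UTC−11:00.
03:45 Oride Coast + 11h = 14:45 UTC.
1 October 2027 is a Friday, so the first Monday is October 4 and the third is October 18.
1 March 2028 is a Wednesday, so the first Sunday is March 5.
At the standard offset (UTC+12:30), 14:45 UTC + 12h30m = 03:15 Velek Station standard time (rolling into the next day, 1 December 2027).
The standard-time date in Velek Station, December 1, 2027, lies within the daylight-saving period (18 October 2027 – 5 March 2028), so Velek Station is on daylight time, UTC+13:30.
14:45 UTC + 13h30m = 04:15 Velek Station (rolling into the next day, 1 December 2027).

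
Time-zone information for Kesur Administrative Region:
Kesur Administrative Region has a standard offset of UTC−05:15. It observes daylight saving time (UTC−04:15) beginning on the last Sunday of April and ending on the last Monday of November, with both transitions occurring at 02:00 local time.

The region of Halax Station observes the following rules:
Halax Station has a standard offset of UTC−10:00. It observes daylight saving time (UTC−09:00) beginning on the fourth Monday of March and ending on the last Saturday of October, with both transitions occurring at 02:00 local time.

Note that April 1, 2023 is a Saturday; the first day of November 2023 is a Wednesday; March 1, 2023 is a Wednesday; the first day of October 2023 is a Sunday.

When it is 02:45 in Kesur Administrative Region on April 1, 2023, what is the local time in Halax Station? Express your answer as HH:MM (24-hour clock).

1 April 2023 is a Saturday, so Sundays fall on 2, 9, 16, 23, 30; the last is April 30.
1 November 2023 is a Wednesday, so Mondays fall on 6, 13, 20, 27; the last is November 27.
April 1, 2023 is outside the daylight-saving period (30 April – 27 November), so Kesur Administrative Region is on standard time, UTC−05:15.
02:45 Kesur Administrative Region + 5h15m = 08:00 UTC.
1 March 2023 is a Wednesday, so the first Monday is March 6 and the fourth is March 27.
1 October 2023 is a Sunday, so Saturdays fall on 7, 14, 21, 28; the last is October 28.
At the standard offset (UTC−10:00), 08:00 UTC − 10h = 22:00 Halax Station standard time (rolling into the previous day, 31 March 2023).
Daylight saving runs 27 March – 28 October; the standard-time date in Halax Station, March 31, 2023, is inside that window, so Halax Station is at UTC−09:00.
08:00 UTC − 9h = 23:00 Halax Station (rolling into the previous day, 31 March 2023).

23:00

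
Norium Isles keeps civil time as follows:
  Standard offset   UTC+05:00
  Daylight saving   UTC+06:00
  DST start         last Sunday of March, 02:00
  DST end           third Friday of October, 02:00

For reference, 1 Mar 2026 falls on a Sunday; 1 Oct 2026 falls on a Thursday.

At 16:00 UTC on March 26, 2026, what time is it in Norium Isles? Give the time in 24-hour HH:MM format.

1 March 2026 is a Sunday, so Sundays fall on 1, 8, 15, 22, 29; the last is March 29.
1 October 2026 is a Thursday, so the first Friday is October 2 and the third is October 16.
At the standard offset (UTC+05:00), 16:00 UTC + 5h = 21:00 Norium Isles standard time.
Daylight saving runs 29 March – 16 October; the standard-time date in Norium Isles, March 26, 2026, is outside that window, so Norium Isles is on standard time at UTC+05:00.
16:00 UTC + 5h = 21:00 local.

21:00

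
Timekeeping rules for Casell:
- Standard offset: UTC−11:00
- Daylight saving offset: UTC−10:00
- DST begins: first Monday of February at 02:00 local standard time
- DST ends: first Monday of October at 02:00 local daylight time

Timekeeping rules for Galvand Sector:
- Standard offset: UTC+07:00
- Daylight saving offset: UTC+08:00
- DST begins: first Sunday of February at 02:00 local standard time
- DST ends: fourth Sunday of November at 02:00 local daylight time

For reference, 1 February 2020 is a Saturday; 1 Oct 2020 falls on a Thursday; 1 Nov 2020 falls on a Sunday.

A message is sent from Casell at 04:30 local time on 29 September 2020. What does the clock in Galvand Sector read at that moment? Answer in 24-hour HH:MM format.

1 February 2020 is a Saturday, so the first Monday is February 3.
1 October 2020 is a Thursday, so the first Monday is October 5.
29 September 2020 lies within the daylight-saving period (3 February – 5 October), so Casell is on daylight time, UTC−10:00.
04:30 Casell + 10h = 14:30 UTC.
1 February 2020 is a Saturday, so the first Sunday is February 2.
1 November 2020 is a Sunday, so the first Sunday is November 1 and the fourth is November 22.
At the standard offset (UTC+07:00), 14:30 UTC + 7h = 21:30 Galvand Sector standard time.
The standard-time date in Galvand Sector, 29 September 2020, falls between 2 February and 22 November, so daylight saving is in effect and Galvand Sector is at UTC+08:00.
14:30 UTC + 8h = 22:30 Galvand Sector.

22:30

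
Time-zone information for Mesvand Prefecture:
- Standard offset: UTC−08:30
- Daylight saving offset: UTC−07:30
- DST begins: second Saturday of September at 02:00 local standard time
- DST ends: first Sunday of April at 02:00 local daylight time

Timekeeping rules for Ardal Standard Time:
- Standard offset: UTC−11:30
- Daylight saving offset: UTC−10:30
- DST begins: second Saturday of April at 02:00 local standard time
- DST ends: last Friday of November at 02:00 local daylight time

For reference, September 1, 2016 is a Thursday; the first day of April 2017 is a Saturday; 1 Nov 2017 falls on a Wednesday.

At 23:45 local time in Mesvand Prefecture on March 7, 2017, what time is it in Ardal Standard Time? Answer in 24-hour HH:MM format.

1 September 2016 is a Thursday, so the first Saturday is September 3 and the second is September 10.
1 April 2017 is a Saturday, so the first Sunday is April 2.
March 7, 2017 lies within the daylight-saving period (10 September 2016 – 2 April 2017), so Mesvand Prefecture is on daylight time, UTC−07:30.
23:45 Mesvand Prefecture + 7h30m = 07:15 UTC (rolling into the next day, 8 March 2017).
1 April 2017 is a Saturday, so the first Saturday is April 1 and the second is April 8.
1 November 2017 is a Wednesday, so Fridays fall on 3, 10, 17, 24; the last is November 24.
At the standard offset (UTC−11:30), 07:15 UTC − 11h30m = 19:45 Ardal Standard Time standard time (rolling into the previous day, 7 March 2017).
The standard-time date in Ardal Standard Time, March 7, 2017, is outside the daylight-saving period (8 April – 24 November), so Ardal Standard Time is on standard time, UTC−11:30.
07:15 UTC − 11h30m = 19:45 Ardal Standard Time (rolling into the previous day, 7 March 2017).

19:45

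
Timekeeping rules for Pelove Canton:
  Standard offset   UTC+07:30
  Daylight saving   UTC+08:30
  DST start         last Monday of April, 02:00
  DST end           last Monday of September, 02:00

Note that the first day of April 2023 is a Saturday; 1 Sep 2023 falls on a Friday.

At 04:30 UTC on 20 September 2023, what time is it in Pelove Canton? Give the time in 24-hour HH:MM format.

13:00

1 April 2023 is a Saturday, so Mondays fall on 3, 10, 17, 24; the last is April 24.
1 September 2023 is a Friday, so Mondays fall on 4, 11, 18, 25; the last is September 25.
At the standard offset (UTC+07:30), 04:30 UTC + 7h30m = 12:00 Pelove Canton standard time.
The standard-time date in Pelove Canton, 20 September 2023, falls between 24 April and 25 September, so daylight saving is in effect and Pelove Canton is at UTC+08:30.
04:30 UTC + 8h30m = 13:00 local.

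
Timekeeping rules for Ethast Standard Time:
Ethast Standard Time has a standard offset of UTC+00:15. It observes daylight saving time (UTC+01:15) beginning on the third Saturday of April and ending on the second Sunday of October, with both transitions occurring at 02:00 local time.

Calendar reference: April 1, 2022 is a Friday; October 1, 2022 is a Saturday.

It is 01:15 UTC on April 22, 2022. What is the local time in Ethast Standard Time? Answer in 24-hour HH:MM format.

1 April 2022 is a Friday, so the first Saturday is April 2 and the third is April 16.
1 October 2022 is a Saturday, so the first Sunday is October 2 and the second is October 9.
At the standard offset (UTC+00:15), 01:15 UTC + 0h15m = 01:30 Ethast Standard Time standard time.
The standard-time date in Ethast Standard Time, April 22, 2022, falls between 16 April and 9 October, so daylight saving is in effect and Ethast Standard Time is at UTC+01:15.
01:15 UTC + 1h15m = 02:30 local.

02:30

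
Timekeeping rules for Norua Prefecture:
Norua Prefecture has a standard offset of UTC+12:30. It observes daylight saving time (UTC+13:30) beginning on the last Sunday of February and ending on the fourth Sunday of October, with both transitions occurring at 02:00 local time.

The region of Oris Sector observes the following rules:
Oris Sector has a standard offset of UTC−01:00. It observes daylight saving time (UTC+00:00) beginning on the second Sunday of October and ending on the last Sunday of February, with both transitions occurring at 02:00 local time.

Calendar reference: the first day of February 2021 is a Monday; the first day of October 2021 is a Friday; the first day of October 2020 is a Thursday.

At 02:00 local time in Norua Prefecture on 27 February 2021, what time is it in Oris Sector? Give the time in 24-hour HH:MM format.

1 February 2021 is a Monday, so Sundays fall on 7, 14, 21, 28; the last is February 28.
1 October 2021 is a Friday, so the first Sunday is October 3 and the fourth is October 24.
Daylight saving runs 28 February – 24 October; 27 February 2021 is outside that window, so Norua Prefecture is on standard time at UTC+12:30.
02:00 Norua Prefecture − 12h30m = 13:30 UTC (rolling into the previous day, 26 February 2021).
1 October 2020 is a Thursday, so the first Sunday is October 4 and the second is October 11.
1 February 2021 is a Monday, so Sundays fall on 7, 14, 21, 28; the last is February 28.
At the standard offset (UTC−01:00), 13:30 UTC − 1h = 12:30 Oris Sector standard time.
The standard-time date in Oris Sector, 26 February 2021, lies within the daylight-saving period (11 October 2020 – 28 February 2021), so Oris Sector is on daylight time, UTC+00:00.
13:30 UTC + 0h = 13:30 Oris Sector.

13:30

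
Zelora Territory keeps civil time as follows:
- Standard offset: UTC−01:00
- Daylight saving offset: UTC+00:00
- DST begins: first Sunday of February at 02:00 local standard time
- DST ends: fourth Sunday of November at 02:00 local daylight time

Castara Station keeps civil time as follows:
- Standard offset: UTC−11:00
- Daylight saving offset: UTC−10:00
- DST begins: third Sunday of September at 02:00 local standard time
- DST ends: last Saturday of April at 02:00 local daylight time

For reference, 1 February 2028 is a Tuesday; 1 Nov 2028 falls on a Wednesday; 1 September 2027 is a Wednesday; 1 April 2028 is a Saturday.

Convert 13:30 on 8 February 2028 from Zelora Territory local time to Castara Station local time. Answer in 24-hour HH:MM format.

1 February 2028 is a Tuesday, so the first Sunday is February 6.
1 November 2028 is a Wednesday, so the first Sunday is November 5 and the fourth is November 26.
8 February 2028 falls between 6 February and 26 November, so daylight saving is in effect and Zelora Territory is at UTC+00:00.
13:30 Zelora Territory − 0h = 13:30 UTC.
1 September 2027 is a Wednesday, so the first Sunday is September 5 and the third is September 19.
1 April 2028 is a Saturday, so Saturdays fall on 1, 8, 15, 22, 29; the last is April 29.
At the standard offset (UTC−11:00), 13:30 UTC − 11h = 02:30 Castara Station standard time.
The standard-time date in Castara Station, 8 February 2028, falls between 19 September 2027 and 29 April 2028, so daylight saving is in effect and Castara Station is at UTC−10:00.
13:30 UTC − 10h = 03:30 Castara Station.

03:30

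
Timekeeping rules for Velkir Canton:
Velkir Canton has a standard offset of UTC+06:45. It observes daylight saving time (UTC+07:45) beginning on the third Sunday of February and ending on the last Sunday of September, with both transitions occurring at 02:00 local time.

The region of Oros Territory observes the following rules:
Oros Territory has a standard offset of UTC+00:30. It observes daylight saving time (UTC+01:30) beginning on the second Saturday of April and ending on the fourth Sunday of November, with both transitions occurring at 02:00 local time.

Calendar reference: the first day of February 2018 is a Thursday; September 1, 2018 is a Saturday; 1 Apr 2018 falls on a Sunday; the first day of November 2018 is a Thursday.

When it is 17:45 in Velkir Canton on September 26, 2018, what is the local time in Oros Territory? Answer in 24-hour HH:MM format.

11:30

1 February 2018 is a Thursday, so the first Sunday is February 4 and the third is February 18.
1 September 2018 is a Saturday, so Sundays fall on 2, 9, 16, 23, 30; the last is September 30.
Daylight saving runs 18 February – 30 September; September 26, 2018 is inside that window, so Velkir Canton is at UTC+07:45.
17:45 Velkir Canton − 7h45m = 10:00 UTC.
1 April 2018 is a Sunday, so the first Saturday is April 7 and the second is April 14.
1 November 2018 is a Thursday, so the first Sunday is November 4 and the fourth is November 25.
At the standard offset (UTC+00:30), 10:00 UTC + 0h30m = 10:30 Oros Territory standard time.
The standard-time date in Oros Territory, September 26, 2018, falls between 14 April and 25 November, so daylight saving is in effect and Oros Territory is at UTC+01:30.
10:00 UTC + 1h30m = 11:30 Oros Territory.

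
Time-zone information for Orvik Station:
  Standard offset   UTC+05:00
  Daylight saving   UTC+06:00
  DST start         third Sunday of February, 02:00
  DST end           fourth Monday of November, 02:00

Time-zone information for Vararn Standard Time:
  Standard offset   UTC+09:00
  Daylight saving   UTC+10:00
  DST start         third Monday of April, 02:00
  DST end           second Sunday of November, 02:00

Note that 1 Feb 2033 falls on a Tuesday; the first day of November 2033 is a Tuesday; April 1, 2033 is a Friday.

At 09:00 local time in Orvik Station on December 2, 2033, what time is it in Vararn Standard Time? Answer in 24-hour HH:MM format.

1 February 2033 is a Tuesday, so the first Sunday is February 6 and the third is February 20.
1 November 2033 is a Tuesday, so the first Monday is November 7 and the fourth is November 28.
December 2, 2033 does not fall between 20 February and 28 November, so daylight saving is not in effect and Orvik Station is at UTC+05:00.
09:00 Orvik Station − 5h = 04:00 UTC.
1 April 2033 is a Friday, so the first Monday is April 4 and the third is April 18.
1 November 2033 is a Tuesday, so the first Sunday is November 6 and the second is November 13.
At the standard offset (UTC+09:00), 04:00 UTC + 9h = 13:00 Vararn Standard Time standard time.
Daylight saving runs 18 April – 13 November; the standard-time date in Vararn Standard Time, December 2, 2033, is outside that window, so Vararn Standard Time is on standard time at UTC+09:00.
04:00 UTC + 9h = 13:00 Vararn Standard Time.

13:00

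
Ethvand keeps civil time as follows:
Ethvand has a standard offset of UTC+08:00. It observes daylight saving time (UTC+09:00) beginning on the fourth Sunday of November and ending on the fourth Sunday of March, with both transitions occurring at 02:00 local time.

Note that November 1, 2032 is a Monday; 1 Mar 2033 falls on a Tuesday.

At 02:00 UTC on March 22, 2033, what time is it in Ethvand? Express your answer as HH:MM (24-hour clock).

11:00

1 November 2032 is a Monday, so the first Sunday is November 7 and the fourth is November 28.
1 March 2033 is a Tuesday, so the first Sunday is March 6 and the fourth is March 27.
At the standard offset (UTC+08:00), 02:00 UTC + 8h = 10:00 Ethvand standard time.
Daylight saving runs 28 November 2032 – 27 March 2033; the standard-time date in Ethvand, March 22, 2033, is inside that window, so Ethvand is at UTC+09:00.
02:00 UTC + 9h = 11:00 local.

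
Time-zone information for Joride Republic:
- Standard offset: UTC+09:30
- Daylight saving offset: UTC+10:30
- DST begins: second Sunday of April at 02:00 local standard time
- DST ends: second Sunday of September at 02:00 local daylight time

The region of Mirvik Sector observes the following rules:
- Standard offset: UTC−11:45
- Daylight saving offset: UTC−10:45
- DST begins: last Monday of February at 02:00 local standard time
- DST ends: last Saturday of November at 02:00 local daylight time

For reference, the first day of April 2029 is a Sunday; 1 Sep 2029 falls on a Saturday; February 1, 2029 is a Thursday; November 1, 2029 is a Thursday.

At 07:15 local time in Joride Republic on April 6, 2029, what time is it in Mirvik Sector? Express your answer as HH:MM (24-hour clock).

11:00

1 April 2029 is a Sunday, so the first Sunday is April 1 and the second is April 8.
1 September 2029 is a Saturday, so the first Sunday is September 2 and the second is September 9.
April 6, 2029 does not fall between 8 April and 9 September, so daylight saving is not in effect and Joride Republic is at UTC+09:30.
07:15 Joride Republic − 9h30m = 21:45 UTC (rolling into the previous day, 5 April 2029).
1 February 2029 is a Thursday, so Mondays fall on 5, 12, 19, 26; the last is February 26.
1 November 2029 is a Thursday, so Saturdays fall on 3, 10, 17, 24; the last is November 24.
At the standard offset (UTC−11:45), 21:45 UTC − 11h45m = 10:00 Mirvik Sector standard time.
Daylight saving runs 26 February – 24 November; the standard-time date in Mirvik Sector, April 5, 2029, is inside that window, so Mirvik Sector is at UTC−10:45.
21:45 UTC − 10h45m = 11:00 Mirvik Sector.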